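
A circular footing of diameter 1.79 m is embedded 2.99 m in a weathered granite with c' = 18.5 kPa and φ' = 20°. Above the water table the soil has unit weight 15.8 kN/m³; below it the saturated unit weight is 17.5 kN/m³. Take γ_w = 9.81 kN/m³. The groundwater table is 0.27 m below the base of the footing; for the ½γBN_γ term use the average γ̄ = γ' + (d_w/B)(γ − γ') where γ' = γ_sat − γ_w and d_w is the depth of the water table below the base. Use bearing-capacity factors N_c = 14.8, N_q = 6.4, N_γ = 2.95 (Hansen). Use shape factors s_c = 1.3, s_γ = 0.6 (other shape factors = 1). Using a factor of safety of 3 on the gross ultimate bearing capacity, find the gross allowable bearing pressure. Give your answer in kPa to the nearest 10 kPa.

q_all ≈ 220 kPa

Effective surcharge at the founding depth q = γ·D_f = 15.8 × 2.99 = 47.242 kPa.
With d_w = 0.27 m < B, γ̄ = 7.69 + (0.27/1.79) × (15.8 − 7.69) = 8.9133 kN/m³.
q_ult = c·N_c·s_c + q·N_q + 0.5·γ·B·N_γ·s_γ
     = 18.5 × 14.8 × 1.3 + 47.242 × 6.4 + 0.5 × 8.9133 × 1.79 × 2.95 × 0.6
     = 355.94 + 302.35 + 14.12 = 672.41 kPa.
q_all = 672.41 / 3 = 224.14 kPa.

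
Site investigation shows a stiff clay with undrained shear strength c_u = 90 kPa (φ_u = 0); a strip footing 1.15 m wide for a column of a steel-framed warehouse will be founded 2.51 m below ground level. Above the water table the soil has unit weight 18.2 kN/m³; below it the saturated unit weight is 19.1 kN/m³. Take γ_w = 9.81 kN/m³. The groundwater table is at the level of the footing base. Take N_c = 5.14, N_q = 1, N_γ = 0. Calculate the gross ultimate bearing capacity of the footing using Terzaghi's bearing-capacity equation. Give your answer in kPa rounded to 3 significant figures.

q_ult ≈ 508 kPa

Effective surcharge at the founding depth q = γ·D_f = 18.2 × 2.51 = 45.682 kPa.
q_ult = c·N_c + q·N_q
     = 90 × 5.14 + 45.682 × 1
     = 462.6 + 45.682 = 508.28 kPa.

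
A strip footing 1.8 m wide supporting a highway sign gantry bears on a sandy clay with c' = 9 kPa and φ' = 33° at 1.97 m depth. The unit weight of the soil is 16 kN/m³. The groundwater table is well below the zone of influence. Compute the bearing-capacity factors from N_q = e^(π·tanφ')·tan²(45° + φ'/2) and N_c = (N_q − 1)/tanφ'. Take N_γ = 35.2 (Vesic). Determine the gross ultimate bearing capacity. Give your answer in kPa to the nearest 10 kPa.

tan33° = 0.6494, so N_q = e^(π×0.6494)·tan²(61.5°) = 7.692 × 3.392 = 26.09.
N_c = (26.09 − 1)/tan33° = 38.64.
Effective surcharge at the founding depth q = γ·D_f = 16 × 1.97 = 31.52 kPa.
q_ult = c·N_c + q·N_q + 0.5·γ·B·N_γ
     = 9 × 38.638 + 31.52 × 26.092 + 0.5 × 16 × 1.8 × 35.2
     = 347.74 + 822.42 + 506.88 = 1677 kPa.

q_ult ≈ 1680 kPa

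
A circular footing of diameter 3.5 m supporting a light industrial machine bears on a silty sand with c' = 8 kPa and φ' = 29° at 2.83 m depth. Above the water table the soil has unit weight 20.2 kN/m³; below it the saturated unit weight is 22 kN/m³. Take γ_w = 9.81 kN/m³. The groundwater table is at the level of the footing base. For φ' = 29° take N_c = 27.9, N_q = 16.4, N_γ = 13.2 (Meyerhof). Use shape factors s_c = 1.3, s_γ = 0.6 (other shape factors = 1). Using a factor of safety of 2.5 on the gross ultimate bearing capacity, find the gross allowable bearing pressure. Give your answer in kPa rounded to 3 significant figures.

q = γ·D_f = 20.2 × 2.83 = 57.166 kPa.
For the ½γBN_γ term take γ' = 22 − 9.81 = 12.19 kN/m³ (soil below base is submerged).
c·N_c·s_c = 8 × 27.9 × 1.3 = 290.16 kPa
q·N_q = 57.166 × 16.4 = 937.52 kPa
0.5·γ·B·N_γ·s_γ = 0.5 × 12.19 × 3.5 × 13.2 × 0.6 = 168.95 kPa
q_ult = 290.16 + 937.52 + 168.95 = 1396.6 kPa.
q_all = 1396.6 / 2.5 = 558.65 kPa.

q_all ≈ 559 kPa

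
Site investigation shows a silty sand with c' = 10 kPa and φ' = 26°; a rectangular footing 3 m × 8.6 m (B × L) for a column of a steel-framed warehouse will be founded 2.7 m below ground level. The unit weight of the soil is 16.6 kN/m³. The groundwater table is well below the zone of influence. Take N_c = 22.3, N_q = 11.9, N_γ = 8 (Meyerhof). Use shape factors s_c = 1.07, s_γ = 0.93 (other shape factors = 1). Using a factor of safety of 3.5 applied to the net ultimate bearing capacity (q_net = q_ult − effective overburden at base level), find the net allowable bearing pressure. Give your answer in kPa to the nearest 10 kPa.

Overburden at base level: q = 16.6 × 2.7 = 44.82 kPa.
Cohesion term c·N_c·s_c = 10 × 22.3 × 1.07 = 238.61 kPa; surcharge term q·N_q = 44.82 × 11.9 = 533.36 kPa; self-weight term 0.5·γ·B·N_γ·s_γ = 0.5 × 16.6 × 3 × 8 × 0.93 = 185.26 kPa.
q_ult = 238.61 + 533.36 + 185.26 = 957.22 kPa.
Net ultimate: q_net = 957.22 − 44.82 = 912.4 kPa.
q_all(net) = 912.4 / 3.5 = 260.69 kPa.

q_all(net) ≈ 260 kPa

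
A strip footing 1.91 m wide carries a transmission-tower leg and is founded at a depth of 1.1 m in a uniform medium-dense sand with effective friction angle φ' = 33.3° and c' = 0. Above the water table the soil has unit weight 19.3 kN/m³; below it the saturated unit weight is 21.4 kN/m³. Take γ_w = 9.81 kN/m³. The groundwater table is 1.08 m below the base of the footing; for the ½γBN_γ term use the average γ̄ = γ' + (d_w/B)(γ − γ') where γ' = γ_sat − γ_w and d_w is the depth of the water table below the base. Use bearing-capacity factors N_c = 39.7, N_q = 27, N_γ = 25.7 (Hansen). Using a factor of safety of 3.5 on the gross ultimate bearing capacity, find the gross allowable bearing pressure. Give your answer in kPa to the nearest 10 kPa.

q_all ≈ 280 kPa

q = γ·D_f = 19.3 × 1.1 = 21.23 kPa.
γ' = 11.59 kN/m³; averaging over the depth B below the base, γ̄ = γ' + (d_w/B)(γ − γ') = 15.95 kN/m³.
q·N_q = 21.23 × 27 = 573.21 kPa
0.5·γ·B·N_γ = 0.5 × 15.95 × 1.91 × 25.7 = 391.46 kPa
q_ult = 573.21 + 391.46 = 964.67 kPa.
q_all = 964.67 / 3.5 = 275.62 kPa.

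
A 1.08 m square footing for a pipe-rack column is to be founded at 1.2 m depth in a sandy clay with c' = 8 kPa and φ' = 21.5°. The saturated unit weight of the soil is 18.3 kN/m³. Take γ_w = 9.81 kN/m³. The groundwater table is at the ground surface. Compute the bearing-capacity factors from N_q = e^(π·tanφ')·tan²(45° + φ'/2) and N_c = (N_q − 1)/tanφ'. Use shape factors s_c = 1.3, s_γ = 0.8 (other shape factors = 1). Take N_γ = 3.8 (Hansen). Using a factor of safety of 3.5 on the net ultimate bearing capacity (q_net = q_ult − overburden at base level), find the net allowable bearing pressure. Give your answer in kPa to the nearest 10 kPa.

N_q = e^(π·tan21.5°)·tan²(55.75°) = 7.44; N_c = (N_q − 1)/tanφ' = 16.34.
Water table at ground surface, so effective unit weight γ' = 18.3 − 9.81 = 8.49 kN/m³ is used throughout; overburden q = 8.49 × 1.2 = 10.188 kPa; the same γ' applies in the ½γBN_γ term.
Cohesion term c·N_c·s_c = 8 × 16.337 × 1.3 = 169.91 kPa; surcharge term q·N_q = 10.188 × 7.4354 = 75.752 kPa; self-weight term 0.5·γ·B·N_γ·s_γ = 0.5 × 8.49 × 1.08 × 3.8 × 0.8 = 13.937 kPa.
q_ult = 169.91 + 75.752 + 13.937 = 259.6 kPa.
q_net = 259.6 − 10.188 = 249.41 kPa.
q_all(net) = 249.41 / 3.5 = 71.26 kPa.

q_all(net) ≈ 70 kPa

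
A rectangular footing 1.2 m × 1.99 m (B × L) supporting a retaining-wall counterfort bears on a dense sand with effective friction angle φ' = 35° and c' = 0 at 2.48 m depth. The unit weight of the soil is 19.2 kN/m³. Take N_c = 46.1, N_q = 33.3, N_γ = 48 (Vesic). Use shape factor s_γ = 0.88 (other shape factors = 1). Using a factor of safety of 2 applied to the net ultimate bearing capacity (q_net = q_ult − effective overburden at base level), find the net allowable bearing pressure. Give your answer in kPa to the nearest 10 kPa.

q_all(net) ≈ 1010 kPa

Overburden at base level: q = 19.2 × 2.48 = 47.616 kPa.
Surcharge term q·N_q = 47.616 × 33.3 = 1585.6 kPa; self-weight term 0.5·γ·B·N_γ·s_γ = 0.5 × 19.2 × 1.2 × 48 × 0.88 = 486.6 kPa.
q_ult = 1585.6 + 486.6 = 2072.2 kPa.
Net ultimate: q_net = 2072.2 − 47.616 = 2024.6 kPa.
q_all(net) = 2024.6 / 2 = 1012.3 kPa.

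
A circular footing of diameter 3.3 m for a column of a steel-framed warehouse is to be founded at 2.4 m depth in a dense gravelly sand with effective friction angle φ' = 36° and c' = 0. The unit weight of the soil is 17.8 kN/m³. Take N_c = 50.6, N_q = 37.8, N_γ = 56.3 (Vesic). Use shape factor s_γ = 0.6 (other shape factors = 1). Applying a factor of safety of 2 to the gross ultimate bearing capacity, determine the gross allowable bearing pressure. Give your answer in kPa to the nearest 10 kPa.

q_all ≈ 1300 kPa

q = γ·D_f = 17.8 × 2.4 = 42.72 kPa.
q·N_q = 42.72 × 37.8 = 1614.8 kPa
0.5·γ·B·N_γ·s_γ = 0.5 × 17.8 × 3.3 × 56.3 × 0.6 = 992.12 kPa
q_ult = 1614.8 + 992.12 = 2606.9 kPa.
q_all = q_ult / FS = 2606.9 / 2 = 1303.5 kPa.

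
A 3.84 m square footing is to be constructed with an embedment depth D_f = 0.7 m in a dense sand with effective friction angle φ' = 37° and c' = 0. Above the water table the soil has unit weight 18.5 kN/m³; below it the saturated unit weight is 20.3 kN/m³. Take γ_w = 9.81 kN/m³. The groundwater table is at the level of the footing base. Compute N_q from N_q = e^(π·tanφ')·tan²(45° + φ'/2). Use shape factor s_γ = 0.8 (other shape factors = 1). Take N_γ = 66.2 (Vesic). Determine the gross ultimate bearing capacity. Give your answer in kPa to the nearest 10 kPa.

q_ult ≈ 1620 kPa

tan37° = 0.7536, so N_q = e^(π×0.7536)·tan²(63.5°) = 10.669 × 4.023 = 42.92.
Overburden at base level: q = 18.5 × 0.7 = 12.95 kPa.
Below the base the soil is submerged, so the ½γBN_γ term uses γ' = 20.3 − 9.81 = 10.49 kN/m³.
Surcharge term q·N_q = 12.95 × 42.92 = 555.81 kPa; self-weight term 0.5·γ·B·N_γ·s_γ = 0.5 × 10.49 × 3.84 × 66.2 × 0.8 = 1066.7 kPa.
q_ult = 555.81 + 1066.7 = 1622.5 kPa.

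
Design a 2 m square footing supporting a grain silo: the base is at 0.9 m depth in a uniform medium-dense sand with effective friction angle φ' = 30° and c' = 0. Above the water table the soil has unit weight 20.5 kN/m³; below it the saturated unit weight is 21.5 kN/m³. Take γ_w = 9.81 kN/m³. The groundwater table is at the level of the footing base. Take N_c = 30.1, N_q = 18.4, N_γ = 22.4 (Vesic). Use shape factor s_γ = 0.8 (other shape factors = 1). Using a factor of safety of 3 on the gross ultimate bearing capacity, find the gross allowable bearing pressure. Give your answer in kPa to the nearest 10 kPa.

Effective surcharge at the founding depth q = γ·D_f = 20.5 × 0.9 = 18.45 kPa.
The water table coincides with the base, so in the self-weight term γ → γ' = 11.69 kN/m³.
q_ult = q·N_q + 0.5·γ·B·N_γ·s_γ
     = 18.45 × 18.4 + 0.5 × 11.69 × 2 × 22.4 × 0.8
     = 339.48 + 209.48 = 548.96 kPa.
q_all = 548.96 / 3 = 182.99 kPa.

q_all ≈ 180 kPa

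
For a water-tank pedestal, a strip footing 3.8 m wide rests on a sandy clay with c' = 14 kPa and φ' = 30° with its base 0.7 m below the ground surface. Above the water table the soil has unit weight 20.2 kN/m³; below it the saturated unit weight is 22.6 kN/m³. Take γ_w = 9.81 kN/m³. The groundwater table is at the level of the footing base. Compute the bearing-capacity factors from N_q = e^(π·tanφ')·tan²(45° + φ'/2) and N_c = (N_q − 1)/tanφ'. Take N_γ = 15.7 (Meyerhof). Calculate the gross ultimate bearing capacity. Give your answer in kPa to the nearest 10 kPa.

tan30° = 0.5774, so N_q = e^(π×0.5774)·tan²(60°) = 6.134 × 3.0 = 18.4.
N_c = (18.4 − 1)/tan30° = 30.14.
Effective surcharge at the founding depth q = γ·D_f = 20.2 × 0.7 = 14.14 kPa.
The water table coincides with the base, so in the self-weight term γ → γ' = 12.79 kN/m³.
q_ult = c·N_c + q·N_q + 0.5·γ·B·N_γ
     = 14 × 30.14 + 14.14 × 18.401 + 0.5 × 12.79 × 3.8 × 15.7
     = 421.95 + 260.19 + 381.53 = 1063.7 kPa.

q_ult ≈ 1060 kPa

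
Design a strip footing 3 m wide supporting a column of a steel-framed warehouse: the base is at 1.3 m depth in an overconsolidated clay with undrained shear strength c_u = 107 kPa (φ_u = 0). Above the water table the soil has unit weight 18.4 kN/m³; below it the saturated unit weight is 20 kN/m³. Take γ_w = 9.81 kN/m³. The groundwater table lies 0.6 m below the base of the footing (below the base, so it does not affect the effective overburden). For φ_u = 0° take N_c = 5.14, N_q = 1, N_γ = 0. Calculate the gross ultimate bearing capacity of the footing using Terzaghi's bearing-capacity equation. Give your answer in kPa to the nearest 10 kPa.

q_ult ≈ 570 kPa

q = γ·D_f = 18.4 × 1.3 = 23.92 kPa.
c·N_c = 107 × 5.14 = 549.98 kPa
q·N_q = 23.92 × 1 = 23.92 kPa
q_ult = 549.98 + 23.92 = 573.9 kPa.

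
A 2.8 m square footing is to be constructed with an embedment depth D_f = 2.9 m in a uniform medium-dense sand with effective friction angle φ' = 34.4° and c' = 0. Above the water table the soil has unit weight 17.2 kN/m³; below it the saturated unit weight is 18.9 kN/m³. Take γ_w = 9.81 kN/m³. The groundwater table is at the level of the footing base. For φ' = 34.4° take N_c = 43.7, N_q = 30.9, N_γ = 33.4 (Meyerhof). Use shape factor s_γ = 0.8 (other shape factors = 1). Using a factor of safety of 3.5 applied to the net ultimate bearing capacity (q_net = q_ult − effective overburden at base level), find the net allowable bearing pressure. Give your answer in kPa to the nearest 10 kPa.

Effective surcharge at the founding depth q = γ·D_f = 17.2 × 2.9 = 49.88 kPa.
The water table coincides with the base, so in the self-weight term γ → γ' = 9.09 kN/m³.
q_ult = q·N_q + 0.5·γ·B·N_γ·s_γ
     = 49.88 × 30.9 + 0.5 × 9.09 × 2.8 × 33.4 × 0.8
     = 1541.3 + 340.04 = 1881.3 kPa.
Net ultimate: q_net = 1881.3 − 49.88 = 1831.5 kPa.
q_all(net) = 1831.5 / 3.5 = 523.27 kPa.

q_all(net) ≈ 520 kPa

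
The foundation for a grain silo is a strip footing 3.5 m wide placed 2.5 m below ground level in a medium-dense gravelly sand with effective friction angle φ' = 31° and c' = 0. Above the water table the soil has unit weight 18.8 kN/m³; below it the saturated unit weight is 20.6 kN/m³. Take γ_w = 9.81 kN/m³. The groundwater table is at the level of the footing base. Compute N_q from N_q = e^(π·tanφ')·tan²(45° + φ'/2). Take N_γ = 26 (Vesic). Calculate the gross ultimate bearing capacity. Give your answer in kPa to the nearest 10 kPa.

q_ult ≈ 1460 kPa

tan31° = 0.6009, so N_q = e^(π×0.6009)·tan²(60.5°) = 6.604 × 3.124 = 20.63.
Overburden at base level: q = 18.8 × 2.5 = 47 kPa.
Below the base the soil is submerged, so the ½γBN_γ term uses γ' = 20.6 − 9.81 = 10.79 kN/m³.
Surcharge term q·N_q = 47 × 20.631 = 969.65 kPa; self-weight term 0.5·γ·B·N_γ = 0.5 × 10.79 × 3.5 × 26 = 490.94 kPa.
q_ult = 969.65 + 490.94 = 1460.6 kPa.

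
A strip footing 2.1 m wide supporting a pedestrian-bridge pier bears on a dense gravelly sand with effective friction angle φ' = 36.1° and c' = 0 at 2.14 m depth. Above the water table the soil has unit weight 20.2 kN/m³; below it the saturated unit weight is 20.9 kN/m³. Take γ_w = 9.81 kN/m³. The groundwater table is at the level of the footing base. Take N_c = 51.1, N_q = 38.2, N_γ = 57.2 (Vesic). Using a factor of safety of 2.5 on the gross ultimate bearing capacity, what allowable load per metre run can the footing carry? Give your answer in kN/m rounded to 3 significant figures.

Overburden at base level: q = 20.2 × 2.14 = 43.228 kPa.
Below the base the soil is submerged, so the ½γBN_γ term uses γ' = 20.9 − 9.81 = 11.09 kN/m³.
Surcharge term q·N_q = 43.228 × 38.2 = 1651.3 kPa; self-weight term 0.5·γ·B·N_γ = 0.5 × 11.09 × 2.1 × 57.2 = 666.07 kPa.
q_ult = 1651.3 + 666.07 = 2317.4 kPa.
Gross allowable pressure q_all = 2317.4 / 2.5 = 926.95 kPa.
Allowable wall load = q_all × B = 926.95 × 2.1 = 1946.6 kN per metre run.

≈ 1950 kN/m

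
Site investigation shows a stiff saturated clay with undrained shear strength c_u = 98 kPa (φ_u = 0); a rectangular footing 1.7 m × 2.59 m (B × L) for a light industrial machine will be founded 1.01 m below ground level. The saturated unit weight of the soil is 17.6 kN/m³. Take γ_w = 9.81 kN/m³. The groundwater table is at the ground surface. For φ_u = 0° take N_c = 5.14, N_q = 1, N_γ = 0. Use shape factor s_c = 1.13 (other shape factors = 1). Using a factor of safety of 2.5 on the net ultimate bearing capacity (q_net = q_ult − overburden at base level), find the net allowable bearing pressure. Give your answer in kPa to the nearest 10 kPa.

Water table at ground surface, so effective unit weight γ' = 17.6 − 9.81 = 7.79 kN/m³ is used throughout; overburden q = 7.79 × 1.01 = 7.8679 kPa.
Cohesion term c·N_c·s_c = 98 × 5.14 × 1.13 = 569.2 kPa; surcharge term q·N_q = 7.8679 × 1 = 7.8679 kPa.
q_ult = 569.2 + 7.8679 = 577.07 kPa.
q_net = 577.07 − 7.8679 = 569.2 kPa.
q_all(net) = 569.2 / 2.5 = 227.68 kPa.

q_all(net) ≈ 230 kPa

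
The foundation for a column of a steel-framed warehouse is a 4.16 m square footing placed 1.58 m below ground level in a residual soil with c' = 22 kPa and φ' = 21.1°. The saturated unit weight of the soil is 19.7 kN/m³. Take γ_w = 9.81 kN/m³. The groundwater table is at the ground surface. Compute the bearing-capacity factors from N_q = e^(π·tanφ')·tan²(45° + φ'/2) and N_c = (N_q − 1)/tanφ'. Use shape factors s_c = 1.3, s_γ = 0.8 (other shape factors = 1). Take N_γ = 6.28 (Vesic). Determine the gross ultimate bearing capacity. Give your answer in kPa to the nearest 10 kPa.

q_ult ≈ 670 kPa

tan21.1° = 0.3859, so N_q = e^(π×0.3859)·tan²(55.55°) = 3.361 × 2.125 = 7.14.
N_c = (7.14 − 1)/tan21.1° = 15.92.
With the water table at the surface the whole profile is submerged: γ' = 19.7 − 9.81 = 9.89 kN/m³, so q = γ'·D_f = 15.626 kPa; the same γ' applies in the ½γBN_γ term.
q_ult = c·N_c·s_c + q·N_q + 0.5·γ·B·N_γ·s_γ
     = 22 × 15.918 × 1.3 + 15.626 × 7.1421 + 0.5 × 9.89 × 4.16 × 6.28 × 0.8
     = 455.24 + 111.6 + 103.35 = 670.2 kPa.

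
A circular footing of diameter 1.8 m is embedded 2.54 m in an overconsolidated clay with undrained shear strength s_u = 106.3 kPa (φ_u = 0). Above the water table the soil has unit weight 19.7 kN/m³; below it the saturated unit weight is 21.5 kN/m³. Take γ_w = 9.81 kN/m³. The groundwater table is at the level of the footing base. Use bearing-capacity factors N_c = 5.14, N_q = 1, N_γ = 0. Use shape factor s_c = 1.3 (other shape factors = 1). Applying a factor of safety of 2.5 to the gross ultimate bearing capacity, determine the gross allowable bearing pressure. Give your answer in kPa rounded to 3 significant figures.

q_all ≈ 304 kPa

Effective surcharge at the founding depth q = γ·D_f = 19.7 × 2.54 = 50.038 kPa.
q_ult = c·N_c·s_c + q·N_q
     = 106.3 × 5.14 × 1.3 + 50.038 × 1
     = 710.3 + 50.038 = 760.33 kPa.
q_all = q_ult / FS = 760.33 / 2.5 = 304.13 kPa.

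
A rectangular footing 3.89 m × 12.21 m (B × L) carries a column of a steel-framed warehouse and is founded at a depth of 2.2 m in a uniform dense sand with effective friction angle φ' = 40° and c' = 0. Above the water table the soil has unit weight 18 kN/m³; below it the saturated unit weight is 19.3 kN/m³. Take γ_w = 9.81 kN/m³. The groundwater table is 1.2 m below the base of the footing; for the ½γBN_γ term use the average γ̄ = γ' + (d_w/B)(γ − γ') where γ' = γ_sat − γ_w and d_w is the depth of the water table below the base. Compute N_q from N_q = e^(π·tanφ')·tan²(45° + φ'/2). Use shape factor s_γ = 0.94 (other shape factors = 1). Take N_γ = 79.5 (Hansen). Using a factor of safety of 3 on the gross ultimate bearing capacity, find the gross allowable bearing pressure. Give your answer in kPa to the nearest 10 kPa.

q_all ≈ 1430 kPa

N_q = e^(π·tan40°)·tan²(65°) = 64.2.
q = γ·D_f = 18 × 2.2 = 39.6 kPa.
γ' = 9.49 kN/m³; averaging over the depth B below the base, γ̄ = γ' + (d_w/B)(γ − γ') = 12.115 kN/m³.
q·N_q = 39.6 × 64.195 = 2542.1 kPa
0.5·γ·B·N_γ·s_γ = 0.5 × 12.115 × 3.89 × 79.5 × 0.94 = 1760.9 kPa
q_ult = 2542.1 + 1760.9 = 4303.1 kPa.
q_all = 4303.1 / 3 = 1434.4 kPa.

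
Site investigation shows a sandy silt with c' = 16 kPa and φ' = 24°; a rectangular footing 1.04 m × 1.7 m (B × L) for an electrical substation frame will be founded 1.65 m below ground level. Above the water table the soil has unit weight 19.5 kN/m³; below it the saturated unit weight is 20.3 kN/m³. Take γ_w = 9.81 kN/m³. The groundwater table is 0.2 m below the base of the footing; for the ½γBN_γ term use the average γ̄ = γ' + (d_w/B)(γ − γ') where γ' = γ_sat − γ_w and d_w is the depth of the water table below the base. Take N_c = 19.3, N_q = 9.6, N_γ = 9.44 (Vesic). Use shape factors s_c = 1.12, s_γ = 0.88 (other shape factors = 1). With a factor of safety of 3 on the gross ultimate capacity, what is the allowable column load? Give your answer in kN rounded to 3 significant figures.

P_all ≈ 417 kN

Effective surcharge at the founding depth q = γ·D_f = 19.5 × 1.65 = 32.175 kPa.
With d_w = 0.2 m < B, γ̄ = 10.49 + (0.2/1.04) × (19.5 − 10.49) = 12.223 kN/m³.
q_ult = c·N_c·s_c + q·N_q + 0.5·γ·B·N_γ·s_γ
     = 16 × 19.3 × 1.12 + 32.175 × 9.6 + 0.5 × 12.223 × 1.04 × 9.44 × 0.88
     = 345.86 + 308.88 + 52.799 = 707.53 kPa.
Gross allowable pressure q_all = 707.53 / 3 = 235.84 kPa.
Footing area = 1.768 m², so allowable column load = 235.84 × 1.768 = 416.97 kN.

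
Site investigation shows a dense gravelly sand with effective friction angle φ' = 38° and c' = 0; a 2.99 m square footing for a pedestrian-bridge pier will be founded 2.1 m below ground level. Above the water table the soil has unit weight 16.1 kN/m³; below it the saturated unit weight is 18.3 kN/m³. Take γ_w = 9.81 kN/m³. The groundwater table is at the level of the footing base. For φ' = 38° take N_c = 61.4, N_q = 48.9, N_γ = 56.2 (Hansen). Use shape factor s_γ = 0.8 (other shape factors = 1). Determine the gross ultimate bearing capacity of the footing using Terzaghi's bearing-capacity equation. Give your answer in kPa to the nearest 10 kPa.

q_ult ≈ 2220 kPa

Overburden at base level: q = 16.1 × 2.1 = 33.81 kPa.
Below the base the soil is submerged, so the ½γBN_γ term uses γ' = 18.3 − 9.81 = 8.49 kN/m³.
Surcharge term q·N_q = 33.81 × 48.9 = 1653.3 kPa; self-weight term 0.5·γ·B·N_γ·s_γ = 0.5 × 8.49 × 2.99 × 56.2 × 0.8 = 570.66 kPa.
q_ult = 1653.3 + 570.66 = 2224 kPa.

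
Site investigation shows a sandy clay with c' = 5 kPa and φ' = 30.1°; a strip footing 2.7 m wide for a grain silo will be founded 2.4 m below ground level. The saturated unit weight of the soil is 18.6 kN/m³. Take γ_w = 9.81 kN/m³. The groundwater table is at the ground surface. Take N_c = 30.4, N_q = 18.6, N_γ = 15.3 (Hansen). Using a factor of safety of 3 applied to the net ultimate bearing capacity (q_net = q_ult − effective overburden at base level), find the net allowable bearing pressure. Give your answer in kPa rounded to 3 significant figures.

q_all(net) ≈ 235 kPa

With the water table at the surface the whole profile is submerged: γ' = 18.6 − 9.81 = 8.79 kN/m³, so q = γ'·D_f = 21.096 kPa; the same γ' applies in the ½γBN_γ term.
q_ult = c·N_c + q·N_q + 0.5·γ·B·N_γ
     = 5 × 30.4 + 21.096 × 18.6 + 0.5 × 8.79 × 2.7 × 15.3
     = 152 + 392.39 + 181.56 = 725.94 kPa.
Net ultimate: q_net = 725.94 − 21.096 = 704.85 kPa.
q_all(net) = 704.85 / 3 = 234.95 kPa.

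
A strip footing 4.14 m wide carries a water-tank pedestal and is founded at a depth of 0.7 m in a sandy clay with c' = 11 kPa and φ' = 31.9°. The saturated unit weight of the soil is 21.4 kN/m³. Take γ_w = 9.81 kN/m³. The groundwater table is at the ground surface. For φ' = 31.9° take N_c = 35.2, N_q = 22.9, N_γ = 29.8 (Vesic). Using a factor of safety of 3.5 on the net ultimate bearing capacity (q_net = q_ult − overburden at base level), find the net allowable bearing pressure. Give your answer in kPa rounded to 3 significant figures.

γ' = 21.4 − 9.81 = 11.59 kN/m³ (submerged throughout). q = 11.59 × 0.7 = 8.113 kPa; the same γ' applies in the ½γBN_γ term.
c·N_c = 11 × 35.2 = 387.2 kPa
q·N_q = 8.113 × 22.9 = 185.79 kPa
0.5·γ·B·N_γ = 0.5 × 11.59 × 4.14 × 29.8 = 714.94 kPa
q_ult = 387.2 + 185.79 + 714.94 = 1287.9 kPa.
q_net = 1287.9 − 8.113 = 1279.8 kPa.
q_all(net) = 1279.8 / 3.5 = 365.66 kPa.

q_all(net) ≈ 366 kPa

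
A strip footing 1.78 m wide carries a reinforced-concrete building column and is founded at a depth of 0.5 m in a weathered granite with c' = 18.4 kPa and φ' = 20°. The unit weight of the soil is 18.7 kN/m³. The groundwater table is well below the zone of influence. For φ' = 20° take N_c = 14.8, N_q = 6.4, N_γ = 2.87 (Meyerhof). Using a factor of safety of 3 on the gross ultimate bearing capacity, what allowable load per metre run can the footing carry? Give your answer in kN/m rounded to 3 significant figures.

≈ 225 kN/m

Effective surcharge at the founding depth q = γ·D_f = 18.7 × 0.5 = 9.35 kPa.
q_ult = c·N_c + q·N_q + 0.5·γ·B·N_γ
     = 18.4 × 14.8 + 9.35 × 6.4 + 0.5 × 18.7 × 1.78 × 2.87
     = 272.32 + 59.84 + 47.765 = 379.93 kPa.
Gross allowable pressure q_all = 379.93 / 3 = 126.64 kPa.
Allowable wall load = q_all × B = 126.64 × 1.78 = 225.42 kN per metre run.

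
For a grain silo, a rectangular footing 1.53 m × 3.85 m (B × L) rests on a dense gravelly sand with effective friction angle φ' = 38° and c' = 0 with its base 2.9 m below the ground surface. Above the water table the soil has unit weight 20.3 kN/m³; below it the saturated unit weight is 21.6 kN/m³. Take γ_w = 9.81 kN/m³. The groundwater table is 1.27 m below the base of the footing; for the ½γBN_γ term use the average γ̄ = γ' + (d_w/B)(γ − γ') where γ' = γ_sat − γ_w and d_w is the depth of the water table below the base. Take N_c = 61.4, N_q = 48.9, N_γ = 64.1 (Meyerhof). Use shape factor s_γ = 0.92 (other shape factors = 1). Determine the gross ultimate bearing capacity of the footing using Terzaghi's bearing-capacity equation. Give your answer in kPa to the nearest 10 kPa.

q_ult ≈ 3730 kPa

q = γ·D_f = 20.3 × 2.9 = 58.87 kPa.
γ' = 11.79 kN/m³; averaging over the depth B below the base, γ̄ = γ' + (d_w/B)(γ − γ') = 18.854 kN/m³.
q·N_q = 58.87 × 48.9 = 2878.7 kPa
0.5·γ·B·N_γ·s_γ = 0.5 × 18.854 × 1.53 × 64.1 × 0.92 = 850.56 kPa
q_ult = 2878.7 + 850.56 = 3729.3 kPa.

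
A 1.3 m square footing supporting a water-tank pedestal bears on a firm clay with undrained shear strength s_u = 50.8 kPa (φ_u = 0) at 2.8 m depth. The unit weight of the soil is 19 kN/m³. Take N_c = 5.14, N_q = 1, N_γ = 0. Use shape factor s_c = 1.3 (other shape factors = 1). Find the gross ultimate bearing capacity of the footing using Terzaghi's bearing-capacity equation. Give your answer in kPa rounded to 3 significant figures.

Effective surcharge at the founding depth q = γ·D_f = 19 × 2.8 = 53.2 kPa.
q_ult = c·N_c·s_c + q·N_q
     = 50.8 × 5.14 × 1.3 + 53.2 × 1
     = 339.45 + 53.2 = 392.65 kPa.

q_ult ≈ 393 kPa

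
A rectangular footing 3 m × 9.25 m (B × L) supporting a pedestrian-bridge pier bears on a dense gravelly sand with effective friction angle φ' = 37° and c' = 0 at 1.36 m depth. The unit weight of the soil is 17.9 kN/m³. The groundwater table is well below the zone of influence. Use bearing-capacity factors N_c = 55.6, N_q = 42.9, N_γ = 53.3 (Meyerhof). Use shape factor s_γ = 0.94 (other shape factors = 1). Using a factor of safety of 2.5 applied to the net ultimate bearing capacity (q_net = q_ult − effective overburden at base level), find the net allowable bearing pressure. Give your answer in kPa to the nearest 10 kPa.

Overburden at base level: q = 17.9 × 1.36 = 24.344 kPa.
Surcharge term q·N_q = 24.344 × 42.9 = 1044.4 kPa; self-weight term 0.5·γ·B·N_γ·s_γ = 0.5 × 17.9 × 3 × 53.3 × 0.94 = 1345.2 kPa.
q_ult = 1044.4 + 1345.2 = 2389.6 kPa.
Net ultimate: q_net = 2389.6 − 24.344 = 2365.3 kPa.
q_all(net) = 2365.3 / 2.5 = 946.1 kPa.

q_all(net) ≈ 950 kPa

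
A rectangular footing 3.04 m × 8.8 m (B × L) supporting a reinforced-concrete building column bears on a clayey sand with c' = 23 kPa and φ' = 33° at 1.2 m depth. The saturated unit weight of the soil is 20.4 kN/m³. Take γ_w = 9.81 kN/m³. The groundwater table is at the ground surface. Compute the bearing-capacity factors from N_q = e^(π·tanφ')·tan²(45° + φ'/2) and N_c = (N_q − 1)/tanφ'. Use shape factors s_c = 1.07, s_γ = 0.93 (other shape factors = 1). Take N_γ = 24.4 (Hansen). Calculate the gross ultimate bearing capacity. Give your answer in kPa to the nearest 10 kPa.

q_ult ≈ 1650 kPa

tan33° = 0.6494, so N_q = e^(π×0.6494)·tan²(61.5°) = 7.692 × 3.392 = 26.09.
N_c = (26.09 − 1)/tan33° = 38.64.
Water table at ground surface, so effective unit weight γ' = 20.4 − 9.81 = 10.59 kN/m³ is used throughout; overburden q = 10.59 × 1.2 = 12.708 kPa; the same γ' applies in the ½γBN_γ term.
Cohesion term c·N_c·s_c = 23 × 38.638 × 1.07 = 950.89 kPa; surcharge term q·N_q = 12.708 × 26.092 = 331.58 kPa; self-weight term 0.5·γ·B·N_γ·s_γ = 0.5 × 10.59 × 3.04 × 24.4 × 0.93 = 365.27 kPa.
q_ult = 950.89 + 331.58 + 365.27 = 1647.7 kPa.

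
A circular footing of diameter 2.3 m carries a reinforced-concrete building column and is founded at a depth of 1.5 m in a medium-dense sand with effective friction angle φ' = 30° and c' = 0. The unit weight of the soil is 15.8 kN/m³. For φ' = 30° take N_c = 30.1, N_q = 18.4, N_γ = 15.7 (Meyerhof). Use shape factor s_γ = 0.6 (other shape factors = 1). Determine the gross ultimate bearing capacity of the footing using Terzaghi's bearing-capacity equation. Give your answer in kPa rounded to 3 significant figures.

q_ult ≈ 607 kPa

q = γ·D_f = 15.8 × 1.5 = 23.7 kPa.
q·N_q = 23.7 × 18.4 = 436.08 kPa
0.5·γ·B·N_γ·s_γ = 0.5 × 15.8 × 2.3 × 15.7 × 0.6 = 171.16 kPa
q_ult = 436.08 + 171.16 = 607.24 kPa.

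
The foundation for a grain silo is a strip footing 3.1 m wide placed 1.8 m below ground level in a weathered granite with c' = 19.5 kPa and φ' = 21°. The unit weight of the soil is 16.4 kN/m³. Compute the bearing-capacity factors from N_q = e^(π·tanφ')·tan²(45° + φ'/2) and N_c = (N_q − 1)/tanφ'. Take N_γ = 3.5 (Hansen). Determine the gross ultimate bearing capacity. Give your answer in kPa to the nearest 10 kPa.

tan21° = 0.3839, so N_q = e^(π×0.3839)·tan²(55.5°) = 3.34 × 2.117 = 7.07.
N_c = (7.07 − 1)/tan21° = 15.81.
Overburden at base level: q = 16.4 × 1.8 = 29.52 kPa.
Cohesion term c·N_c = 19.5 × 15.815 = 308.39 kPa; surcharge term q·N_q = 29.52 × 7.0708 = 208.73 kPa; self-weight term 0.5·γ·B·N_γ = 0.5 × 16.4 × 3.1 × 3.5 = 88.97 kPa.
q_ult = 308.39 + 208.73 + 88.97 = 606.09 kPa.

q_ult ≈ 610 kPa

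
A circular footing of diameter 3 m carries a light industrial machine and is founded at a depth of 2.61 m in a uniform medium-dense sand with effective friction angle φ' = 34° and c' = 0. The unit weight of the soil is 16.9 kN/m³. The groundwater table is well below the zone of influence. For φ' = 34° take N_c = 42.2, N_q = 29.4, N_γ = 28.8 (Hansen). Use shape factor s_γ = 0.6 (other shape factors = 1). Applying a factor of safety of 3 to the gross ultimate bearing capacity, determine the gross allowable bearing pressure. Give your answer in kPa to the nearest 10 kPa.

q_all ≈ 580 kPa

Effective surcharge at the founding depth q = γ·D_f = 16.9 × 2.61 = 44.109 kPa.
q_ult = q·N_q + 0.5·γ·B·N_γ·s_γ
     = 44.109 × 29.4 + 0.5 × 16.9 × 3 × 28.8 × 0.6
     = 1296.8 + 438.05 = 1734.9 kPa.
q_all = q_ult / FS = 1734.9 / 3 = 578.28 kPa.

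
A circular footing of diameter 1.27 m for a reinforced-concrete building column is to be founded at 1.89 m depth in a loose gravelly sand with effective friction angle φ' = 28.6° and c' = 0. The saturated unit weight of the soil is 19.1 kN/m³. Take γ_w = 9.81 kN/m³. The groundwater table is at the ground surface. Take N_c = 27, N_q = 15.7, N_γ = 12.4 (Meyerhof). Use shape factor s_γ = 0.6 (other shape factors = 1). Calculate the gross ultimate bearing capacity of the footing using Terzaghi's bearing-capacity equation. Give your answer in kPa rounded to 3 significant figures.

q_ult ≈ 320 kPa

γ' = 19.1 − 9.81 = 9.29 kN/m³ (submerged throughout). q = 9.29 × 1.89 = 17.558 kPa; the same γ' applies in the ½γBN_γ term.
q·N_q = 17.558 × 15.7 = 275.66 kPa
0.5·γ·B·N_γ·s_γ = 0.5 × 9.29 × 1.27 × 12.4 × 0.6 = 43.89 kPa
q_ult = 275.66 + 43.89 = 319.55 kPa.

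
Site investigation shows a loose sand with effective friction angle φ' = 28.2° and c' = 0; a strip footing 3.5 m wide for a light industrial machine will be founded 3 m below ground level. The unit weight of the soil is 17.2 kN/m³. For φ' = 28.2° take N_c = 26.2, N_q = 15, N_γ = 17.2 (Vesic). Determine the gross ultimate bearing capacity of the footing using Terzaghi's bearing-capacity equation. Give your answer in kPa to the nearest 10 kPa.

Overburden at base level: q = 17.2 × 3 = 51.6 kPa.
Surcharge term q·N_q = 51.6 × 15 = 774 kPa; self-weight term 0.5·γ·B·N_γ = 0.5 × 17.2 × 3.5 × 17.2 = 517.72 kPa.
q_ult = 774 + 517.72 = 1291.7 kPa.

q_ult ≈ 1290 kPa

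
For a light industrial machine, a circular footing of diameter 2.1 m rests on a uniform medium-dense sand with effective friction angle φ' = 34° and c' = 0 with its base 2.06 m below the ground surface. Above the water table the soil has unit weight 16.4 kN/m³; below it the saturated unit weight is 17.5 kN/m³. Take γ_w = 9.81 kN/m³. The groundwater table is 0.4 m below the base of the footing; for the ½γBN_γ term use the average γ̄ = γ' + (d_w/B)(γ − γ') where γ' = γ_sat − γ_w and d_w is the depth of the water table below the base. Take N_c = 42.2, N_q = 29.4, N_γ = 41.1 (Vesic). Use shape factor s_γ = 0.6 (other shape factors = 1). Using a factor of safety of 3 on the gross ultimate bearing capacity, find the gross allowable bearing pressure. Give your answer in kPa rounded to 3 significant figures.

Effective surcharge at the founding depth q = γ·D_f = 16.4 × 2.06 = 33.784 kPa.
With d_w = 0.4 m < B, γ̄ = 7.69 + (0.4/2.1) × (16.4 − 7.69) = 9.349 kN/m³.
q_ult = q·N_q + 0.5·γ·B·N_γ·s_γ
     = 33.784 × 29.4 + 0.5 × 9.349 × 2.1 × 41.1 × 0.6
     = 993.25 + 242.07 = 1235.3 kPa.
q_all = 1235.3 / 3 = 411.77 kPa.

q_all ≈ 412 kPa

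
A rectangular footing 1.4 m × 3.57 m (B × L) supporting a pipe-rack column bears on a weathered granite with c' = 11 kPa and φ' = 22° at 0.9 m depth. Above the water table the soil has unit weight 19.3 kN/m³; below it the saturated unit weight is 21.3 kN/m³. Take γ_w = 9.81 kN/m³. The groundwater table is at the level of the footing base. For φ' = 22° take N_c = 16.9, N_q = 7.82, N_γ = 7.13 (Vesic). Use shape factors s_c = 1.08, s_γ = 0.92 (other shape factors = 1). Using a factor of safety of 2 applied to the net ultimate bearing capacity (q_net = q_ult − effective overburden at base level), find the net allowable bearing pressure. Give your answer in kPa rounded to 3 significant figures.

q_all(net) ≈ 186 kPa

Overburden at base level: q = 19.3 × 0.9 = 17.37 kPa.
Below the base the soil is submerged, so the ½γBN_γ term uses γ' = 21.3 − 9.81 = 11.49 kN/m³.
Cohesion term c·N_c·s_c = 11 × 16.9 × 1.08 = 200.77 kPa; surcharge term q·N_q = 17.37 × 7.82 = 135.83 kPa; self-weight term 0.5·γ·B·N_γ·s_γ = 0.5 × 11.49 × 1.4 × 7.13 × 0.92 = 52.759 kPa.
q_ult = 200.77 + 135.83 + 52.759 = 389.36 kPa.
Net ultimate: q_net = 389.36 − 17.37 = 371.99 kPa.
q_all(net) = 371.99 / 2 = 186 kPa.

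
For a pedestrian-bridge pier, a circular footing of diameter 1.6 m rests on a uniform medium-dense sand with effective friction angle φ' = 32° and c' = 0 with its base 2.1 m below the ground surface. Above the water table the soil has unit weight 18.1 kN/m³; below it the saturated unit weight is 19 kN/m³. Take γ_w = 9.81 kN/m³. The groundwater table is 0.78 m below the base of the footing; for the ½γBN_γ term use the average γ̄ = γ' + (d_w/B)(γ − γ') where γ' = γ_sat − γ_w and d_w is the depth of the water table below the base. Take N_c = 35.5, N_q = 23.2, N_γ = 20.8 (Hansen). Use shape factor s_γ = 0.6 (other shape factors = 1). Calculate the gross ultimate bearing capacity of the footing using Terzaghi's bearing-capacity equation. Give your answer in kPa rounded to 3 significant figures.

Effective surcharge at the founding depth q = γ·D_f = 18.1 × 2.1 = 38.01 kPa.
With d_w = 0.78 m < B, γ̄ = 9.19 + (0.78/1.6) × (18.1 − 9.19) = 13.534 kN/m³.
q_ult = q·N_q + 0.5·γ·B·N_γ·s_γ
     = 38.01 × 23.2 + 0.5 × 13.534 × 1.6 × 20.8 × 0.6
     = 881.83 + 135.12 = 1017 kPa.

q_ult ≈ 1020 kPa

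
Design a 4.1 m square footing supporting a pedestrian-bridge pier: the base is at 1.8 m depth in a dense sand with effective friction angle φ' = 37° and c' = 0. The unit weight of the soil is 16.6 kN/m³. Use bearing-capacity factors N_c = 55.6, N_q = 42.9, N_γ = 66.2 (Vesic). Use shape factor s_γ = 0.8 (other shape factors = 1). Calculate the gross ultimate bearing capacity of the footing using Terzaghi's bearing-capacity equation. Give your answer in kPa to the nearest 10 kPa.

Effective surcharge at the founding depth q = γ·D_f = 16.6 × 1.8 = 29.88 kPa.
q_ult = q·N_q + 0.5·γ·B·N_γ·s_γ
     = 29.88 × 42.9 + 0.5 × 16.6 × 4.1 × 66.2 × 0.8
     = 1281.9 + 1802.2 = 3084.1 kPa.

q_ult ≈ 3080 kPa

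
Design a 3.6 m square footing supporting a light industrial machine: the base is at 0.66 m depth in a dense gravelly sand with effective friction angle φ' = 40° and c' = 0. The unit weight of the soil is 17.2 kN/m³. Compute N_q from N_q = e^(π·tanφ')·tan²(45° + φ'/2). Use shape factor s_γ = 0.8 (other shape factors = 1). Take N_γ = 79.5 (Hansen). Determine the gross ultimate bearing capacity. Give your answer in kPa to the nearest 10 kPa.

tan40° = 0.8391, so N_q = e^(π×0.8391)·tan²(65°) = 13.959 × 4.599 = 64.2.
Overburden at base level: q = 17.2 × 0.66 = 11.352 kPa.
Surcharge term q·N_q = 11.352 × 64.195 = 728.74 kPa; self-weight term 0.5·γ·B·N_γ·s_γ = 0.5 × 17.2 × 3.6 × 79.5 × 0.8 = 1969.1 kPa.
q_ult = 728.74 + 1969.1 = 2697.8 kPa.

q_ult ≈ 2700 kPa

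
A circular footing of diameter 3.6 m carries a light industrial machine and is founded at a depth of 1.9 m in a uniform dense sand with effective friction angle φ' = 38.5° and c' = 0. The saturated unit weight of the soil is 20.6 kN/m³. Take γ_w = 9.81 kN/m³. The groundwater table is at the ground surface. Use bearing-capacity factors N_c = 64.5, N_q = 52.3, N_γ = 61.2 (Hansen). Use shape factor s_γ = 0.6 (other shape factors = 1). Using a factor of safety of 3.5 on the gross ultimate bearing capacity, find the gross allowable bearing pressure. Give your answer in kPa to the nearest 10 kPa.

With the water table at the surface the whole profile is submerged: γ' = 20.6 − 9.81 = 10.79 kN/m³, so q = γ'·D_f = 20.501 kPa; the same γ' applies in the ½γBN_γ term.
q_ult = q·N_q + 0.5·γ·B·N_γ·s_γ
     = 20.501 × 52.3 + 0.5 × 10.79 × 3.6 × 61.2 × 0.6
     = 1072.2 + 713.18 = 1785.4 kPa.
q_all = 1785.4 / 3.5 = 510.11 kPa.

q_all ≈ 510 kPa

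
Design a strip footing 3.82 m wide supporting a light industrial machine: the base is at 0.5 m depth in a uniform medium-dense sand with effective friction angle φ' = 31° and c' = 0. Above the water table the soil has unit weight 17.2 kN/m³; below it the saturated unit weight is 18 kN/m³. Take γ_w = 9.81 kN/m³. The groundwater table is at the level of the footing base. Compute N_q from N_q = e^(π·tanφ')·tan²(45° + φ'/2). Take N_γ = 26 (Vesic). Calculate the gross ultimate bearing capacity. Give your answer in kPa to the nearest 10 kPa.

tan31° = 0.6009, so N_q = e^(π×0.6009)·tan²(60.5°) = 6.604 × 3.124 = 20.63.
q = γ·D_f = 17.2 × 0.5 = 8.6 kPa.
For the ½γBN_γ term take γ' = 18 − 9.81 = 8.19 kN/m³ (soil below base is submerged).
q·N_q = 8.6 × 20.631 = 177.42 kPa
0.5·γ·B·N_γ = 0.5 × 8.19 × 3.82 × 26 = 406.72 kPa
q_ult = 177.42 + 406.72 = 584.14 kPa.

q_ult ≈ 580 kPa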